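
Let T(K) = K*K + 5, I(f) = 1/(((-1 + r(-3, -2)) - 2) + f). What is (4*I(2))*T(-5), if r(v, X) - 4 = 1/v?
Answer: 45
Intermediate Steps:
r(v, X) = 4 + 1/v
I(f) = 1/(⅔ + f) (I(f) = 1/(((-1 + (4 + 1/(-3))) - 2) + f) = 1/(((-1 + (4 - ⅓)) - 2) + f) = 1/(((-1 + 11/3) - 2) + f) = 1/((8/3 - 2) + f) = 1/(⅔ + f))
T(K) = 5 + K² (T(K) = K² + 5 = 5 + K²)
(4*I(2))*T(-5) = (4*(3/(2 + 3*2)))*(5 + (-5)²) = (4*(3/(2 + 6)))*(5 + 25) = (4*(3/8))*30 = (3/2)*30 = 45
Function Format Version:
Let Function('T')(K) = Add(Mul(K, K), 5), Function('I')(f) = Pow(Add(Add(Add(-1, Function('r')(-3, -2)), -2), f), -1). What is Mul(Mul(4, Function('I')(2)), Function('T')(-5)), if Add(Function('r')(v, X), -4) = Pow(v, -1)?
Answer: 45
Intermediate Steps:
Function('r')(v, X) = Add(4, Pow(v, -1))
Function('I')(f) = Pow(Add(Rational(2, 3), f), -1) (Function('I')(f) = Pow(Add(Add(Add(-1, Add(4, Pow(-3, -1))), -2), f), -1) = Pow(Add(Add(Add(-1, Add(4, Rational(-1, 3))), -2), f), -1) = Pow(Add(Add(Add(-1, Rational(11, 3)), -2), f), -1) = Pow(Add(Add(Rational(8, 3), -2), f), -1) = Pow(Add(Rational(2, 3), f), -1))
Function('T')(K) = Add(5, Pow(K, 2)) (Function('T')(K) = Add(Pow(K, 2), 5) = Add(5, Pow(K, 2)))
Mul(Mul(4, Function('I')(2)), Function('T')(-5)) = Mul(Mul(4, Mul(3, Pow(Add(2, Mul(3, 2)), -1))), Add(5, Pow(-5, 2))) = Mul(Mul(4, Mul(3, Pow(Add(2, 6), -1))), Add(5, 25)) = Mul(Mul(4, Mul(3, Pow(8, -1))), 30) = Mul(Mul(4, Mul(3, Rational(1, 8))), 30) = Mul(Mul(4, Rational(3, 8)), 30) = Mul(Rational(3, 2), 30) = 45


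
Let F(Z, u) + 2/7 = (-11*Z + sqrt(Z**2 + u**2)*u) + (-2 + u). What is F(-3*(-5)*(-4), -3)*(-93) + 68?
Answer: -425743/7 + 837*sqrt(401) ≈ -44060.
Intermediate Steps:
F(Z, u) = -16/7 + u - 11*Z + u*sqrt(Z**2 + u**2) (F(Z, u) = -2/7 + ((-11*Z + sqrt(Z**2 + u**2)*u) + (-2 + u)) = -2/7 + ((-11*Z + u*sqrt(Z**2 + u**2)) + (-2 + u)) = -2/7 + (-2 + u - 11*Z + u*sqrt(Z**2 + u**2)) = -16/7 + u - 11*Z + u*sqrt(Z**2 + u**2))
F(-3*(-5)*(-4), -3)*(-93) + 68 = (-16/7 - 3 - 11*(-3*(-5))*(-4) - 3*sqrt((-3*(-5)*(-4))**2 + (-3)**2))*(-93) + 68 = (-16/7 - 3 - 165*(-4) - 3*sqrt((15*(-4))**2 + 9))*(-93) + 68 = (-16/7 - 3 - 11*(-60) - 3*sqrt((-60)**2 + 9))*(-93) + 68 = (-16/7 - 3 + 660 - 3*sqrt(3600 + 9))*(-93) + 68 = (-16/7 - 3 + 660 - 9*sqrt(401))*(-93) + 68 = (4583/7 - 9*sqrt(401))*(-93) + 68 = (-426219/7 + 837*sqrt(401)) + 68 = -425743/7 + 837*sqrt(401)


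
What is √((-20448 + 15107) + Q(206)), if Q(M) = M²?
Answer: √37095 ≈ 192.60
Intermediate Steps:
√((-20448 + 15107) + Q(206)) = √((-20448 + 15107) + 206²) = √(-5341 + 42436) = √37095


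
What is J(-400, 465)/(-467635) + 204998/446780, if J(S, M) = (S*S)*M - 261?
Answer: -3314445115069/20892996530 ≈ -158.64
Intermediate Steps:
J(S, M) = -261 + M*S**2 (J(S, M) = S**2*M - 261 = M*S**2 - 261 = -261 + M*S**2)
J(-400, 465)/(-467635) + 204998/446780 = (-261 + 465*(-400)**2)/(-467635) + 204998/446780 = (-261 + 465*160000)*(-1/467635) + 204998*(1/446780) = (-261 + 74400000)*(-1/467635) + 102499/223390 = 74399739*(-1/467635) + 102499/223390 = -74399739/467635 + 102499/223390 = -3314445115069/20892996530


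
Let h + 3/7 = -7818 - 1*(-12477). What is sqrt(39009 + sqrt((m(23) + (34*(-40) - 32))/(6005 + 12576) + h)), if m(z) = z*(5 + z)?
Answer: sqrt(2283501079209 + 7651*sqrt(272700170722))/7651 ≈ 197.68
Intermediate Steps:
h = 32610/7 (h = -3/7 + (-7818 - 1*(-12477)) = -3/7 + (-7818 + 12477) = -3/7 + 4659 = 32610/7 ≈ 4658.6)
sqrt(39009 + sqrt((m(23) + (34*(-40) - 32))/(6005 + 12576) + h)) = sqrt(39009 + sqrt((23*(5 + 23) + (34*(-40) - 32))/(6005 + 12576) + 32610/7)) = sqrt(39009 + sqrt((23*28 + (-1360 - 32))/18581 + 32610/7)) = sqrt(39009 + sqrt((644 - 1392)*(1/18581) + 32610/7)) = sqrt(39009 + sqrt(-748*1/18581 + 32610/7)) = sqrt(39009 + sqrt(-44/1093 + 32610/7)) = sqrt(39009 + sqrt(35642422/7651)) = sqrt(39009 + sqrt(272700170722)/7651)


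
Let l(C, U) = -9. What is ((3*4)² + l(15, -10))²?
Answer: 18225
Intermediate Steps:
((3*4)² + l(15, -10))² = ((3*4)² - 9)² = (12² - 9)² = (144 - 9)² = 135² = 18225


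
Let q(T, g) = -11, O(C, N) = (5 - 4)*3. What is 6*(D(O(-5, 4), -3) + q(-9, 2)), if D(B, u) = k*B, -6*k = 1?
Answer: -69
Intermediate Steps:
O(C, N) = 3 (O(C, N) = 1*3 = 3)
k = -⅙ (k = -⅙*1 = -⅙ ≈ -0.16667)
D(B, u) = -B/6
6*(D(O(-5, 4), -3) + q(-9, 2)) = 6*(-⅙*3 - 11) = 6*(-½ - 11) = 6*(-23/2) = -69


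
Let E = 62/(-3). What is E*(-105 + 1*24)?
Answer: 1674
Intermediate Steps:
E = -62/3 (E = 62*(-⅓) = -62/3 ≈ -20.667)
E*(-105 + 1*24) = -62*(-105 + 1*24)/3 = -62*(-105 + 24)/3 = -62/3*(-81) = 1674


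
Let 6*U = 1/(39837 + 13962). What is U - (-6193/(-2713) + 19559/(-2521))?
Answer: 12088969452589/2207740847562 ≈ 5.4757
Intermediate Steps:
U = 1/322794 (U = 1/(6*(39837 + 13962)) = (1/6)/53799 = (1/6)*(1/53799) = 1/322794 ≈ 3.0979e-6)
U - (-6193/(-2713) + 19559/(-2521)) = 1/322794 - (-6193/(-2713) + 19559/(-2521)) = 1/322794 - (-6193*(-1/2713) + 19559*(-1/2521)) = 1/322794 - (6193/2713 - 19559/2521) = 1/322794 - 1*(-37451014/6839473) = 1/322794 + 37451014/6839473 = 12088969452589/2207740847562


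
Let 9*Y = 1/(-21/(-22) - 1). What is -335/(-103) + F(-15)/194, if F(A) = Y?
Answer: 291322/89919 ≈ 3.2398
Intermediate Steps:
Y = -22/9 (Y = 1/(9*(-21/(-22) - 1)) = 1/(9*(-21*(-1/22) - 1)) = 1/(9*(21/22 - 1)) = 1/(9*(-1/22)) = (⅑)*(-22) = -22/9 ≈ -2.4444)
F(A) = -22/9
-335/(-103) + F(-15)/194 = -335/(-103) - 22/9/194 = -335*(-1/103) - 22/9*1/194 = 335/103 - 11/873 = 291322/89919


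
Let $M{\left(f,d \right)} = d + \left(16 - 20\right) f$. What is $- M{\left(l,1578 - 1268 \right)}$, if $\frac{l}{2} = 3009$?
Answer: $23762$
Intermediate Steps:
$l = 6018$ ($l = 2 \cdot 3009 = 6018$)
$M{\left(f,d \right)} = d - 4 f$
$- M{\left(l,1578 - 1268 \right)} = - (\left(1578 - 1268\right) - 24072) = - (310 - 24072) = \left(-1\right) \left(-23762\right) = 23762$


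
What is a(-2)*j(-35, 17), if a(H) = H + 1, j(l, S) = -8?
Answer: 8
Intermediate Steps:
a(H) = 1 + H
a(-2)*j(-35, 17) = (1 - 2)*(-8) = -1*(-8) = 8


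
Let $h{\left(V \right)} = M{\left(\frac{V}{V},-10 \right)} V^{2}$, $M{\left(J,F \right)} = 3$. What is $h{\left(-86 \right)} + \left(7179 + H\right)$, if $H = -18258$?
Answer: $11109$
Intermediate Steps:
$h{\left(V \right)} = 3 V^{2}$
$h{\left(-86 \right)} + \left(7179 + H\right) = 3 \left(-86\right)^{2} + \left(7179 - 18258\right) = 3 \cdot 7396 - 11079 = 22188 - 11079 = 11109$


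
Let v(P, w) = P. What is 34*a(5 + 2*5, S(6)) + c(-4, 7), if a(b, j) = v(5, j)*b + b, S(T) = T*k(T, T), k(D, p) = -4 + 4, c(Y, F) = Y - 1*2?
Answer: 3054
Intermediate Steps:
c(Y, F) = -2 + Y (c(Y, F) = Y - 2 = -2 + Y)
k(D, p) = 0
S(T) = 0 (S(T) = T*0 = 0)
a(b, j) = 6*b (a(b, j) = 5*b + b = 6*b)
34*a(5 + 2*5, S(6)) + c(-4, 7) = 34*(6*(5 + 2*5)) + (-2 - 4) = 34*(6*(5 + 10)) - 6 = 34*(6*15) - 6 = 34*90 - 6 = 3060 - 6 = 3054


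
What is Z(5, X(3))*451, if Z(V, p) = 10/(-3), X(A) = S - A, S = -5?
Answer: -4510/3 ≈ -1503.3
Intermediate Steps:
X(A) = -5 - A
Z(V, p) = -10/3 (Z(V, p) = 10*(-⅓) = -10/3)
Z(5, X(3))*451 = -10/3*451 = -4510/3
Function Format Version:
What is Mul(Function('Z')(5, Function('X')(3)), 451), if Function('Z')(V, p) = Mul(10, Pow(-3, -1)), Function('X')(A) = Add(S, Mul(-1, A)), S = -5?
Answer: Rational(-4510, 3) ≈ -1503.3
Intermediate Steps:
Function('X')(A) = Add(-5, Mul(-1, A))
Function('Z')(V, p) = Rational(-10, 3) (Function('Z')(V, p) = Mul(10, Rational(-1, 3)) = Rational(-10, 3))
Mul(Function('Z')(5, Function('X')(3)), 451) = Mul(Rational(-10, 3), 451) = Rational(-4510, 3)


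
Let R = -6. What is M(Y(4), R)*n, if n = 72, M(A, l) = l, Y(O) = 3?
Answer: -432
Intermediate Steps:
M(Y(4), R)*n = -6*72 = -432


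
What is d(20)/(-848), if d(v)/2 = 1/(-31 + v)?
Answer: 1/4664 ≈ 0.00021441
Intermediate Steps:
d(v) = 2/(-31 + v)
d(20)/(-848) = (2/(-31 + 20))/(-848) = (2/(-11))*(-1/848) = (2*(-1/11))*(-1/848) = -2/11*(-1/848) = 1/4664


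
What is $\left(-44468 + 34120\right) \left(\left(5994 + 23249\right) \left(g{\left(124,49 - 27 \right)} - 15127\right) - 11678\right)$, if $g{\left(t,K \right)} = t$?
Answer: $4540127123636$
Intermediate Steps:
$\left(-44468 + 34120\right) \left(\left(5994 + 23249\right) \left(g{\left(124,49 - 27 \right)} - 15127\right) - 11678\right) = \left(-44468 + 34120\right) \left(\left(5994 + 23249\right) \left(124 - 15127\right) - 11678\right) = - 10348 \left(29243 \left(-15003\right) - 11678\right) = - 10348 \left(-438732729 - 11678\right) = \left(-10348\right) \left(-438744407\right) = 4540127123636$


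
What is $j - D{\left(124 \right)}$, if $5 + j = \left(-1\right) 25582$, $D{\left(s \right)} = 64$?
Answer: $-25651$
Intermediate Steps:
$j = -25587$ ($j = -5 - 25582 = -25587$)
$j - D{\left(124 \right)} = -25587 - 64 = -25651$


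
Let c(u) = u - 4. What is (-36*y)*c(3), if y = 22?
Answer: 792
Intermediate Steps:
c(u) = -4 + u
(-36*y)*c(3) = (-36*22)*(-4 + 3) = -792*(-1) = 792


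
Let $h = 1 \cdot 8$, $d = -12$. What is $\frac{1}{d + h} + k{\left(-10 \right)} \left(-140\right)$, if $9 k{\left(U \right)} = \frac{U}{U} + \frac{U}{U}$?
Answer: $- \frac{1129}{36} \approx -31.361$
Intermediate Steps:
$k{\left(U \right)} = \frac{2}{9}$ ($k{\left(U \right)} = \frac{\frac{U}{U} + \frac{U}{U}}{9} = \frac{1 + 1}{9} = \frac{1}{9} \cdot 2 = \frac{2}{9}$)
$h = 8$
$\frac{1}{d + h} + k{\left(-10 \right)} \left(-140\right) = \frac{1}{-12 + 8} + \frac{2}{9} \left(-140\right) = \frac{1}{-4} - \frac{280}{9} = - \frac{1}{4} - \frac{280}{9} = - \frac{1129}{36}$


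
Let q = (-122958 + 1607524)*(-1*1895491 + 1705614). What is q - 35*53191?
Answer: -281886800067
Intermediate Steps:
q = -281884938382 (q = 1484566*(-1895491 + 1705614) = 1484566*(-189877) = -281884938382)
q - 35*53191 = -281884938382 - 35*53191 = -281884938382 - 1861685 = -281886800067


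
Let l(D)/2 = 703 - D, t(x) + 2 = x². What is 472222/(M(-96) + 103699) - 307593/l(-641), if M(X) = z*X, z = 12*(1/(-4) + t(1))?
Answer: -10356895897/94204544 ≈ -109.94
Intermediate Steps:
t(x) = -2 + x²
z = -15 (z = 12*(1/(-4) + (-2 + 1²)) = 12*(-¼ + (-2 + 1)) = 12*(-¼ - 1) = 12*(-5/4) = -15)
M(X) = -15*X
l(D) = 1406 - 2*D (l(D) = 2*(703 - D) = 1406 - 2*D)
472222/(M(-96) + 103699) - 307593/l(-641) = 472222/(-15*(-96) + 103699) - 307593/(1406 - 2*(-641)) = 472222/(1440 + 103699) - 307593/(1406 + 1282) = 472222/105139 - 307593/2688 = 472222*(1/105139) - 307593*1/2688 = 472222/105139 - 102531/896 = -10356895897/94204544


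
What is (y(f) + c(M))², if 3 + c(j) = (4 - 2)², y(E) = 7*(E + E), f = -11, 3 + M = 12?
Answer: 23409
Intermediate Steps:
M = 9 (M = -3 + 12 = 9)
y(E) = 14*E (y(E) = 7*(2*E) = 14*E)
c(j) = 1 (c(j) = -3 + (4 - 2)² = -3 + 2² = -3 + 4 = 1)
(y(f) + c(M))² = (14*(-11) + 1)² = (-154 + 1)² = (-153)² = 23409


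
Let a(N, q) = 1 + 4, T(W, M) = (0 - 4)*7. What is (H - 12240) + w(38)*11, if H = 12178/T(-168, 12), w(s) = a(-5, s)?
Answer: -176679/14 ≈ -12620.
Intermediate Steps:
T(W, M) = -28 (T(W, M) = -4*7 = -28)
a(N, q) = 5
w(s) = 5
H = -6089/14 (H = 12178/(-28) = 12178*(-1/28) = -6089/14 ≈ -434.93)
(H - 12240) + w(38)*11 = (-6089/14 - 12240) + 5*11 = -177449/14 + 55 = -176679/14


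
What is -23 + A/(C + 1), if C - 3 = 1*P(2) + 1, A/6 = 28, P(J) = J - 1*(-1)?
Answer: -2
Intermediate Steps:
P(J) = 1 + J (P(J) = J + 1 = 1 + J)
A = 168 (A = 6*28 = 168)
C = 7 (C = 3 + (1*(1 + 2) + 1) = 3 + (1*3 + 1) = 3 + (3 + 1) = 3 + 4 = 7)
-23 + A/(C + 1) = -23 + 168/(7 + 1) = -23 + 168/8 = -23 + (1/8)*168 = -23 + 21 = -2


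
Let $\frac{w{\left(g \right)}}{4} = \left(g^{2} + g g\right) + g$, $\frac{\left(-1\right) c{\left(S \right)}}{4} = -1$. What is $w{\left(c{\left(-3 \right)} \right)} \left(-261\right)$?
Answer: $-37584$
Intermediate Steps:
$c{\left(S \right)} = 4$ ($c{\left(S \right)} = \left(-4\right) \left(-1\right) = 4$)
$w{\left(g \right)} = 4 g + 8 g^{2}$ ($w{\left(g \right)} = 4 \left(\left(g^{2} + g g\right) + g\right) = 4 \left(\left(g^{2} + g^{2}\right) + g\right) = 4 \left(2 g^{2} + g\right) = 4 \left(g + 2 g^{2}\right) = 4 g + 8 g^{2}$)
$w{\left(c{\left(-3 \right)} \right)} \left(-261\right) = 4 \cdot 4 \left(1 + 2 \cdot 4\right) \left(-261\right) = 4 \cdot 4 \left(1 + 8\right) \left(-261\right) = 4 \cdot 4 \cdot 9 \left(-261\right) = 144 \left(-261\right) = -37584$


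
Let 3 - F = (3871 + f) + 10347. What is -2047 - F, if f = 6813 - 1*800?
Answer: 18181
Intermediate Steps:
f = 6013 (f = 6813 - 800 = 6013)
F = -20228 (F = 3 - ((3871 + 6013) + 10347) = 3 - (9884 + 10347) = 3 - 1*20231 = 3 - 20231 = -20228)
-2047 - F = -2047 - 1*(-20228) = -2047 + 20228 = 18181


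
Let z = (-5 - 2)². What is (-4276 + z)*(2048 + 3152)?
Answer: -21980400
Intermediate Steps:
z = 49 (z = (-7)² = 49)
(-4276 + z)*(2048 + 3152) = (-4276 + 49)*(2048 + 3152) = -4227*5200 = -21980400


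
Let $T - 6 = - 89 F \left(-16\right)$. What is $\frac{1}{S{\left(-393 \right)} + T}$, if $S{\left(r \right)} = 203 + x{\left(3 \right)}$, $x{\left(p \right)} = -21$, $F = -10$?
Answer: $- \frac{1}{14052} \approx -7.1164 \cdot 10^{-5}$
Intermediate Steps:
$S{\left(r \right)} = 182$ ($S{\left(r \right)} = 203 - 21 = 182$)
$T = -14234$ ($T = 6 + \left(-89\right) \left(-10\right) \left(-16\right) = 6 + 890 \left(-16\right) = 6 - 14240 = -14234$)
$\frac{1}{S{\left(-393 \right)} + T} = \frac{1}{182 - 14234} = \frac{1}{-14052} = - \frac{1}{14052}$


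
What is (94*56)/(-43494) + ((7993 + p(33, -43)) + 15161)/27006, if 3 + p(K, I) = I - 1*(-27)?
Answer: 6857731/9322214 ≈ 0.73563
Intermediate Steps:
p(K, I) = 24 + I (p(K, I) = -3 + (I - 1*(-27)) = -3 + (I + 27) = -3 + (27 + I) = 24 + I)
(94*56)/(-43494) + ((7993 + p(33, -43)) + 15161)/27006 = (94*56)/(-43494) + ((7993 + (24 - 43)) + 15161)/27006 = 5264*(-1/43494) + ((7993 - 19) + 15161)*(1/27006) = -2632/21747 + (7974 + 15161)*(1/27006) = -2632/21747 + 23135*(1/27006) = -2632/21747 + 3305/3858 = 6857731/9322214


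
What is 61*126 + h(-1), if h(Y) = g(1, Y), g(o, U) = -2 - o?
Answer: 7683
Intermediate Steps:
h(Y) = -3 (h(Y) = -2 - 1*1 = -2 - 1 = -3)
61*126 + h(-1) = 61*126 - 3 = 7686 - 3 = 7683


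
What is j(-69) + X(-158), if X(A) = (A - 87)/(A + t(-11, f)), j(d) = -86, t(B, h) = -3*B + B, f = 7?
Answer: -11451/136 ≈ -84.198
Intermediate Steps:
t(B, h) = -2*B
X(A) = (-87 + A)/(22 + A) (X(A) = (A - 87)/(A - 2*(-11)) = (-87 + A)/(A + 22) = (-87 + A)/(22 + A))
j(-69) + X(-158) = -86 + (-87 - 158)/(22 - 158) = -86 - 245/(-136) = -86 - 1/136*(-245) = -86 + 245/136 = -11451/136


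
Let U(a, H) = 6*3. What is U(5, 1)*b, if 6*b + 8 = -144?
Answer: -456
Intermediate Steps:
U(a, H) = 18
b = -76/3 (b = -4/3 + (1/6)*(-144) = -4/3 - 24 = -76/3 ≈ -25.333)
U(5, 1)*b = 18*(-76/3) = -456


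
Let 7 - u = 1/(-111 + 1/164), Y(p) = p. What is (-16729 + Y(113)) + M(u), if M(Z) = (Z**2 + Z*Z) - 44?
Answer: -5487721957490/331349209 ≈ -16562.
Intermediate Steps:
u = 127585/18203 (u = 7 - 1/(-111 + 1/164) = 7 - 1/(-18203/164) = 7 - 1*(-164/18203) = 7 + 164/18203 = 127585/18203 ≈ 7.0090)
M(Z) = -44 + 2*Z**2 (M(Z) = (Z**2 + Z**2) - 44 = 2*Z**2 - 44 = -44 + 2*Z**2)
(-16729 + Y(113)) + M(u) = (-16729 + 113) + (-44 + 2*(127585/18203)**2) = -16616 + (-44 + 2*(16277932225/331349209)) = -16616 + (-44 + 32555864450/331349209) = -16616 + 17976499254/331349209 = -5487721957490/331349209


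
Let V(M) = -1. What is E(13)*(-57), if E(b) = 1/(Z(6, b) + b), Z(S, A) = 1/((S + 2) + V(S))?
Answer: -399/92 ≈ -4.3370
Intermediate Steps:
Z(S, A) = 1/(1 + S) (Z(S, A) = 1/((S + 2) - 1) = 1/((2 + S) - 1) = 1/(1 + S))
E(b) = 1/(⅐ + b) (E(b) = 1/(1/(1 + 6) + b) = 1/(1/7 + b) = 1/(⅐ + b))
E(13)*(-57) = (7/(1 + 7*13))*(-57) = (7/(1 + 91))*(-57) = (7/92)*(-57) = -399/92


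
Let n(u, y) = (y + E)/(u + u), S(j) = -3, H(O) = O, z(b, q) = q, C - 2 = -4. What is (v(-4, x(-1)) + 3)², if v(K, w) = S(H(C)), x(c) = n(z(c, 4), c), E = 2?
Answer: 0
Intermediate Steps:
C = -2 (C = 2 - 4 = -2)
n(u, y) = (2 + y)/(2*u) (n(u, y) = (y + 2)/(u + u) = (2 + y)/((2*u)) = (2 + y)*(1/(2*u)) = (2 + y)/(2*u))
x(c) = ¼ + c/8 (x(c) = (½)*(2 + c)/4 = (½)*(¼)*(2 + c) = ¼ + c/8)
v(K, w) = -3
(v(-4, x(-1)) + 3)² = (-3 + 3)² = 0² = 0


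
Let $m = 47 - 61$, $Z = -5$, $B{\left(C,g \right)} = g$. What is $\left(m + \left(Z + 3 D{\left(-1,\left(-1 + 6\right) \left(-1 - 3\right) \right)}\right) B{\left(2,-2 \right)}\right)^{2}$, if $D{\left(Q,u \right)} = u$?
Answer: $13456$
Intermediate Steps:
$m = -14$
$\left(m + \left(Z + 3 D{\left(-1,\left(-1 + 6\right) \left(-1 - 3\right) \right)}\right) B{\left(2,-2 \right)}\right)^{2} = \left(-14 + \left(-5 + 3 \left(-1 + 6\right) \left(-1 - 3\right)\right) \left(-2\right)\right)^{2} = \left(-14 + \left(-5 + 3 \cdot 5 \left(-4\right)\right) \left(-2\right)\right)^{2} = \left(-14 + \left(-5 + 3 \left(-20\right)\right) \left(-2\right)\right)^{2} = \left(-14 + \left(-5 - 60\right) \left(-2\right)\right)^{2} = \left(-14 - -130\right)^{2} = \left(-14 + 130\right)^{2} = 116^{2} = 13456$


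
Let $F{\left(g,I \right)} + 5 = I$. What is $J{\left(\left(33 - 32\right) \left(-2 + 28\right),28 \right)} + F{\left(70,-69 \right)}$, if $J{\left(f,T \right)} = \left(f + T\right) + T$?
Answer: $8$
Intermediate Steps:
$F{\left(g,I \right)} = -5 + I$
$J{\left(f,T \right)} = f + 2 T$ ($J{\left(f,T \right)} = \left(T + f\right) + T = f + 2 T$)
$J{\left(\left(33 - 32\right) \left(-2 + 28\right),28 \right)} + F{\left(70,-69 \right)} = \left(\left(33 - 32\right) \left(-2 + 28\right) + 2 \cdot 28\right) - 74 = \left(1 \cdot 26 + 56\right) - 74 = \left(26 + 56\right) - 74 = 82 - 74 = 8$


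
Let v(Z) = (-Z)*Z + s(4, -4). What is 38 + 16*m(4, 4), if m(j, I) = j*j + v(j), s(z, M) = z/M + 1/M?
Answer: 18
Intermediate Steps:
s(z, M) = 1/M + z/M (s(z, M) = z/M + 1/M = 1/M + z/M)
v(Z) = -5/4 - Z**2 (v(Z) = (-Z)*Z + (1 + 4)/(-4) = -Z**2 - 1/4*5 = -Z**2 - 5/4 = -5/4 - Z**2)
m(j, I) = -5/4 (m(j, I) = j*j + (-5/4 - j**2) = j**2 + (-5/4 - j**2) = -5/4)
38 + 16*m(4, 4) = 38 + 16*(-5/4) = 38 - 20 = 18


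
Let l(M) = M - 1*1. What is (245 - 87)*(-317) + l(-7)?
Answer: -50094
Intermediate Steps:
l(M) = -1 + M (l(M) = M - 1 = -1 + M)
(245 - 87)*(-317) + l(-7) = (245 - 87)*(-317) + (-1 - 7) = 158*(-317) - 8 = -50086 - 8 = -50094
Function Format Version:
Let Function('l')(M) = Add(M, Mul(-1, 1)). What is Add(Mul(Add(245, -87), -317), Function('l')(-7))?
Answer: -50094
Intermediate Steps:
Function('l')(M) = Add(-1, M) (Function('l')(M) = Add(M, -1) = Add(-1, M))
Add(Mul(Add(245, -87), -317), Function('l')(-7)) = Add(Mul(Add(245, -87), -317), Add(-1, -7)) = Add(Mul(158, -317), -8) = Add(-50086, -8) = -50094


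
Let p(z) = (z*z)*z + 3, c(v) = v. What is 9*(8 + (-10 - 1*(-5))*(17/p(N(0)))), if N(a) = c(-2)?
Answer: 225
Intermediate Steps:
N(a) = -2
p(z) = 3 + z**3 (p(z) = z**2*z + 3 = z**3 + 3 = 3 + z**3)
9*(8 + (-10 - 1*(-5))*(17/p(N(0)))) = 9*(8 + (-10 - 1*(-5))*(17/(3 + (-2)**3))) = 9*(8 + (-10 + 5)*(17/(3 - 8))) = 9*(8 - 85/(-5)) = 9*(8 - 85*(-1)/5) = 9*(8 - 5*(-17/5)) = 9*(8 + 17) = 9*25 = 225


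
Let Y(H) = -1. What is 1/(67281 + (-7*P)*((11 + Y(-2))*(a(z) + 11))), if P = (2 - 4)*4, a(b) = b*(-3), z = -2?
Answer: 1/76801 ≈ 1.3021e-5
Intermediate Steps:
a(b) = -3*b
P = -8 (P = -2*4 = -8)
1/(67281 + (-7*P)*((11 + Y(-2))*(a(z) + 11))) = 1/(67281 + (-7*(-8))*((11 - 1)*(-3*(-2) + 11))) = 1/(67281 + 56*(10*(6 + 11))) = 1/(67281 + 56*(10*17)) = 1/(67281 + 56*170) = 1/(67281 + 9520) = 1/76801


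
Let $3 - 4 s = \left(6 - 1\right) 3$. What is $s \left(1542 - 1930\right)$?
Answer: $1164$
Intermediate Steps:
$s = -3$ ($s = \frac{3}{4} - \frac{\left(6 - 1\right) 3}{4} = \frac{3}{4} - \frac{5 \cdot 3}{4} = \frac{3}{4} - \frac{15}{4} = -3$)
$s \left(1542 - 1930\right) = - 3 \left(1542 - 1930\right) = \left(-3\right) \left(-388\right) = 1164$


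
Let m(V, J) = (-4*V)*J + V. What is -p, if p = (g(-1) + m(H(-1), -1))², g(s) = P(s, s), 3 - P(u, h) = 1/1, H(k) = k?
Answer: -9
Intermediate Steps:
P(u, h) = 2 (P(u, h) = 3 - 1/1 = 3 - 1*1 = 3 - 1 = 2)
m(V, J) = V - 4*J*V (m(V, J) = -4*J*V + V = V - 4*J*V)
g(s) = 2
p = 9 (p = (2 - (1 - 4*(-1)))² = (2 - (1 + 4))² = (2 - 1*5)² = (2 - 5)² = (-3)² = 9)
-p = -1*9 = -9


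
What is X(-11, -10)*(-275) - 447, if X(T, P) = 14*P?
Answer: 38053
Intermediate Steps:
X(-11, -10)*(-275) - 447 = (14*(-10))*(-275) - 447 = -140*(-275) - 447 = 38500 - 447 = 38053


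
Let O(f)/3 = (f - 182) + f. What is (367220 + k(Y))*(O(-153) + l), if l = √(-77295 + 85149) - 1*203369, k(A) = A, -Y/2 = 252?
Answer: -75115538428 + 366716*√7854 ≈ -7.5083e+10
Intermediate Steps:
Y = -504 (Y = -2*252 = -504)
O(f) = -546 + 6*f (O(f) = 3*((f - 182) + f) = 3*((-182 + f) + f) = 3*(-182 + 2*f) = -546 + 6*f)
l = -203369 + √7854 (l = √7854 - 203369 = -203369 + √7854 ≈ -2.0328e+5)
(367220 + k(Y))*(O(-153) + l) = (367220 - 504)*((-546 + 6*(-153)) + (-203369 + √7854)) = 366716*((-546 - 918) + (-203369 + √7854)) = 366716*(-1464 + (-203369 + √7854)) = 366716*(-204833 + √7854) = -75115538428 + 366716*√7854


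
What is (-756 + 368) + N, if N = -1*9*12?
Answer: -496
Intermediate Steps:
N = -108 (N = -9*12 = -108)
(-756 + 368) + N = (-756 + 368) - 108 = -388 - 108 = -496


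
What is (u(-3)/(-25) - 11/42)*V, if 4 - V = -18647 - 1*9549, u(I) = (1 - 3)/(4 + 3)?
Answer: -49444/7 ≈ -7063.4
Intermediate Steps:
u(I) = -2/7
V = 28200 (V = 4 - (-18647 - 1*9549) = 4 - (-18647 - 9549) = 4 - 1*(-28196) = 4 + 28196 = 28200)
(u(-3)/(-25) - 11/42)*V = (-2/7/(-25) - 11/42)*28200 = (-2/7*(-1/25) - 11*1/42)*28200 = (2/175 - 11/42)*28200 = -263/1050*28200 = -49444/7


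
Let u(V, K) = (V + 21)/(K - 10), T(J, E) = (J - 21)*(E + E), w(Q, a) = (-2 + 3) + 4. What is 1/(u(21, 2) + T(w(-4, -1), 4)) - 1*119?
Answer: -63431/533 ≈ -119.01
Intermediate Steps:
w(Q, a) = 5 (w(Q, a) = 1 + 4 = 5)
T(J, E) = 2*E*(-21 + J) (T(J, E) = (-21 + J)*(2*E) = 2*E*(-21 + J))
u(V, K) = (21 + V)/(-10 + K)
1/(u(21, 2) + T(w(-4, -1), 4)) - 1*119 = 1/((21 + 21)/(-10 + 2) + 2*4*(-21 + 5)) - 1*119 = 1/(42/(-8) + 2*4*(-16)) - 119 = 1/(-1/8*42 - 128) - 119 = 1/(-21/4 - 128) - 119 = 1/(-533/4) - 119 = -4/533 - 119 = -63431/533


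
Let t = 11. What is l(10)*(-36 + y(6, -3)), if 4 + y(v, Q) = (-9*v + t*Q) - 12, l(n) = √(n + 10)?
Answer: -278*√5 ≈ -621.63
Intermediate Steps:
l(n) = √(10 + n)
y(v, Q) = -16 - 9*v + 11*Q (y(v, Q) = -4 + ((-9*v + 11*Q) - 12) = -4 + (-12 - 9*v + 11*Q) = -16 - 9*v + 11*Q)
l(10)*(-36 + y(6, -3)) = √(10 + 10)*(-36 + (-16 - 9*6 + 11*(-3))) = √20*(-36 + (-16 - 54 - 33)) = (2*√5)*(-36 - 103) = (2*√5)*(-139) = -278*√5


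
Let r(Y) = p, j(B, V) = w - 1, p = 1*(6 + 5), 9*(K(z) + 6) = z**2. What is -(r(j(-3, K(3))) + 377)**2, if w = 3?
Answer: -150544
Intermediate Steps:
K(z) = -6 + z**2/9
p = 11 (p = 1*11 = 11)
j(B, V) = 2 (j(B, V) = 3 - 1 = 2)
r(Y) = 11
-(r(j(-3, K(3))) + 377)**2 = -(11 + 377)**2 = -1*388**2 = -1*150544 = -150544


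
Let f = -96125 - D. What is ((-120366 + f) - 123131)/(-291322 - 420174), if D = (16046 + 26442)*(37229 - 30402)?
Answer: 145202599/355748 ≈ 408.16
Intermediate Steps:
D = 290065576 (D = 42488*6827 = 290065576)
f = -290161701 (f = -96125 - 1*290065576 = -96125 - 290065576 = -290161701)
((-120366 + f) - 123131)/(-291322 - 420174) = ((-120366 - 290161701) - 123131)/(-291322 - 420174) = (-290282067 - 123131)/(-711496) = -290405198*(-1/711496) = 145202599/355748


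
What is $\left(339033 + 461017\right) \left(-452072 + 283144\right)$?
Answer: $-135150846400$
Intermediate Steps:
$\left(339033 + 461017\right) \left(-452072 + 283144\right) = 800050 \left(-168928\right) = -135150846400$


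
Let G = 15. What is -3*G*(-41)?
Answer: 1845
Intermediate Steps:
-3*G*(-41) = -3*15*(-41) = -45*(-41) = 1845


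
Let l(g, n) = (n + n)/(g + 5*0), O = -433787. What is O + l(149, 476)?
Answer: -64633311/149 ≈ -4.3378e+5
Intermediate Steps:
l(g, n) = 2*n/g (l(g, n) = (2*n)/(g + 0) = (2*n)/g = 2*n/g)
O + l(149, 476) = -433787 + 2*476/149 = -433787 + 2*476*(1/149) = -433787 + 952/149 = -64633311/149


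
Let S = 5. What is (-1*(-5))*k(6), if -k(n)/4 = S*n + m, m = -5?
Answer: -500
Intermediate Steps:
k(n) = 20 - 20*n (k(n) = -4*(5*n - 5) = -4*(-5 + 5*n) = 20 - 20*n)
(-1*(-5))*k(6) = (-1*(-5))*(20 - 20*6) = 5*(20 - 120) = 5*(-100) = -500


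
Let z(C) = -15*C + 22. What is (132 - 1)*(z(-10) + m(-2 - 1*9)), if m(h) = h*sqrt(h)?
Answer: 22532 - 1441*I*sqrt(11) ≈ 22532.0 - 4779.3*I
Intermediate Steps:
m(h) = h**(3/2)
z(C) = 22 - 15*C
(132 - 1)*(z(-10) + m(-2 - 1*9)) = (132 - 1)*((22 - 15*(-10)) + (-2 - 1*9)**(3/2)) = 131*((22 + 150) + (-2 - 9)**(3/2)) = 131*(172 + (-11)**(3/2)) = 131*(172 - 11*I*sqrt(11)) = 22532 - 1441*I*sqrt(11)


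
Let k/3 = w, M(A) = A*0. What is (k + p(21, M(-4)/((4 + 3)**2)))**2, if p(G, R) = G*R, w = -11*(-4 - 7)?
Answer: 131769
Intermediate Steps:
M(A) = 0
w = 121 (w = -11*(-11) = 121)
k = 363 (k = 3*121 = 363)
(k + p(21, M(-4)/((4 + 3)**2)))**2 = (363 + 21*(0/((4 + 3)**2)))**2 = (363 + 21*(0/(7**2)))**2 = (363 + 21*(0/49))**2 = (363 + 21*(0*(1/49)))**2 = (363 + 21*0)**2 = (363 + 0)**2 = 363**2 = 131769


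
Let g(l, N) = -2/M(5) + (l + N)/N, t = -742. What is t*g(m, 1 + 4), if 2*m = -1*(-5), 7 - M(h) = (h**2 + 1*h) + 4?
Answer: -31535/27 ≈ -1168.0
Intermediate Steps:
M(h) = 3 - h - h**2 (M(h) = 7 - ((h**2 + 1*h) + 4) = 7 - ((h**2 + h) + 4) = 7 - ((h + h**2) + 4) = 7 - (4 + h + h**2) = 7 + (-4 - h - h**2) = 3 - h - h**2)
m = 5/2 (m = (-1*(-5))/2 = (1/2)*5 = 5/2 ≈ 2.5000)
g(l, N) = 2/27 + (N + l)/N (g(l, N) = -2/(3 - 1*5 - 1*5**2) + (l + N)/N = -2/(3 - 5 - 1*25) + (N + l)/N = -2/(3 - 5 - 25) + (N + l)/N = -2/(-27) + (N + l)/N = -2*(-1/27) + (N + l)/N = 2/27 + (N + l)/N)
t*g(m, 1 + 4) = -742*(29/27 + 5/(2*(1 + 4))) = -742*(29/27 + (5/2)/5) = -742*(29/27 + (5/2)*(1/5)) = -742*(29/27 + 1/2) = -742*85/54 = -31535/27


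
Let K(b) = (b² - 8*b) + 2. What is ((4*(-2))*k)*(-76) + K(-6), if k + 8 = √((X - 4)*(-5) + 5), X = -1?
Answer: -4778 + 608*√30 ≈ -1447.8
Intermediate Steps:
K(b) = 2 + b² - 8*b
k = -8 + √30 (k = -8 + √((-1 - 4)*(-5) + 5) = -8 + √(-5*(-5) + 5) = -8 + √(25 + 5) = -8 + √30 ≈ -2.5228)
((4*(-2))*k)*(-76) + K(-6) = ((4*(-2))*(-8 + √30))*(-76) + (2 + (-6)² - 8*(-6)) = -8*(-8 + √30)*(-76) + (2 + 36 + 48) = (64 - 8*√30)*(-76) + 86 = (-4864 + 608*√30) + 86 = -4778 + 608*√30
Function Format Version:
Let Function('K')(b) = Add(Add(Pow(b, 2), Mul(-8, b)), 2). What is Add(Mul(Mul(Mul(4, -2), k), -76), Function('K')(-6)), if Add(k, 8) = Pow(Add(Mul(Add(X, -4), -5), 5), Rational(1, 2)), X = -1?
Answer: Add(-4778, Mul(608, Pow(30, Rational(1, 2)))) ≈ -1447.8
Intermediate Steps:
Function('K')(b) = Add(2, Pow(b, 2), Mul(-8, b))
k = Add(-8, Pow(30, Rational(1, 2))) (k = Add(-8, Pow(Add(Mul(Add(-1, -4), -5), 5), Rational(1, 2))) = Add(-8, Pow(Add(Mul(-5, -5), 5), Rational(1, 2))) = Add(-8, Pow(Add(25, 5), Rational(1, 2))) = Add(-8, Pow(30, Rational(1, 2))) ≈ -2.5228)
Add(Mul(Mul(Mul(4, -2), k), -76), Function('K')(-6)) = Add(Mul(Mul(Mul(4, -2), Add(-8, Pow(30, Rational(1, 2)))), -76), Add(2, Pow(-6, 2), Mul(-8, -6))) = Add(Mul(Mul(-8, Add(-8, Pow(30, Rational(1, 2)))), -76), Add(2, 36, 48)) = Add(Mul(Add(64, Mul(-8, Pow(30, Rational(1, 2)))), -76), 86) = Add(Add(-4864, Mul(608, Pow(30, Rational(1, 2)))), 86) = Add(-4778, Mul(608, Pow(30, Rational(1, 2))))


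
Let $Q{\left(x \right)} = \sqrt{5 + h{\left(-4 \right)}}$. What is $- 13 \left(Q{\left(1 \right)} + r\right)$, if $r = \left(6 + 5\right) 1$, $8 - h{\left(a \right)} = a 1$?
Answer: $-143 - 13 \sqrt{17} \approx -196.6$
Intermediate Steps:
$h{\left(a \right)} = 8 - a$ ($h{\left(a \right)} = 8 - a 1 = 8 - a$)
$r = 11$ ($r = 11 \cdot 1 = 11$)
$Q{\left(x \right)} = \sqrt{17}$ ($Q{\left(x \right)} = \sqrt{5 + \left(8 - -4\right)} = \sqrt{5 + \left(8 + 4\right)} = \sqrt{5 + 12} = \sqrt{17}$)
$- 13 \left(Q{\left(1 \right)} + r\right) = - 13 \left(\sqrt{17} + 11\right) = - 13 \left(11 + \sqrt{17}\right) = -143 - 13 \sqrt{17}$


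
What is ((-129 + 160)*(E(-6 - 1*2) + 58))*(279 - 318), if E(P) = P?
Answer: -60450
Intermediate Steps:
((-129 + 160)*(E(-6 - 1*2) + 58))*(279 - 318) = ((-129 + 160)*((-6 - 1*2) + 58))*(279 - 318) = (31*((-6 - 2) + 58))*(-39) = (31*(-8 + 58))*(-39) = (31*50)*(-39) = 1550*(-39) = -60450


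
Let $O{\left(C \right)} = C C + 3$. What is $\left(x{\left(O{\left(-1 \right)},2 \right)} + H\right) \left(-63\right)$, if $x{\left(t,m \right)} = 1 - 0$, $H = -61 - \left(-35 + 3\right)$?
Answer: $1764$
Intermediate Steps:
$H = -29$ ($H = -61 - -32 = -61 + 32 = -29$)
$O{\left(C \right)} = 3 + C^{2}$ ($O{\left(C \right)} = C^{2} + 3 = 3 + C^{2}$)
$x{\left(t,m \right)} = 1$ ($x{\left(t,m \right)} = 1 + 0 = 1$)
$\left(x{\left(O{\left(-1 \right)},2 \right)} + H\right) \left(-63\right) = \left(1 - 29\right) \left(-63\right) = \left(-28\right) \left(-63\right) = 1764$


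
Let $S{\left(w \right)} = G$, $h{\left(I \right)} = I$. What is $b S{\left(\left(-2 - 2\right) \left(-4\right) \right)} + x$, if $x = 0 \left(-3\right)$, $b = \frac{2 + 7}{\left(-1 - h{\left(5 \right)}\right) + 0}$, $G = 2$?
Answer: $-3$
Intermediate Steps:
$S{\left(w \right)} = 2$
$b = - \frac{3}{2}$ ($b = \frac{2 + 7}{\left(-1 - 5\right) + 0} = \frac{9}{\left(-1 - 5\right) + 0} = \frac{9}{-6 + 0} = \frac{9}{-6} = 9 \left(- \frac{1}{6}\right) = - \frac{3}{2} \approx -1.5$)
$x = 0$
$b S{\left(\left(-2 - 2\right) \left(-4\right) \right)} + x = \left(- \frac{3}{2}\right) 2 + 0 = -3 + 0 = -3$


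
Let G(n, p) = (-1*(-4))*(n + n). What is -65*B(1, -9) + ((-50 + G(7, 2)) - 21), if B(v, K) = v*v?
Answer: -80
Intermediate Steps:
B(v, K) = v**2
G(n, p) = 8*n (G(n, p) = 4*(2*n) = 8*n)
-65*B(1, -9) + ((-50 + G(7, 2)) - 21) = -65*1**2 + ((-50 + 8*7) - 21) = -65*1 + ((-50 + 56) - 21) = -65 + (6 - 21) = -65 - 15 = -80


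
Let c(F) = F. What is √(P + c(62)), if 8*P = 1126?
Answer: √811/2 ≈ 14.239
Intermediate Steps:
P = 563/4 (P = (⅛)*1126 = 563/4 ≈ 140.75)
√(P + c(62)) = √(563/4 + 62) = √(811/4) = √811/2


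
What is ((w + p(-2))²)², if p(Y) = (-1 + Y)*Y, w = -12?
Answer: 1296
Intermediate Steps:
p(Y) = Y*(-1 + Y)
((w + p(-2))²)² = ((-12 - 2*(-1 - 2))²)² = ((-12 - 2*(-3))²)² = ((-12 + 6)²)² = ((-6)²)² = 36² = 1296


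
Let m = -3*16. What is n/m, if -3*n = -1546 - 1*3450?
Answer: -1249/36 ≈ -34.694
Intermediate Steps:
m = -48
n = 4996/3 (n = -(-1546 - 1*3450)/3 = -(-1546 - 3450)/3 = -1/3*(-4996) = 4996/3 ≈ 1665.3)
n/m = (4996/3)/(-48) = -1/48*4996/3 = -1249/36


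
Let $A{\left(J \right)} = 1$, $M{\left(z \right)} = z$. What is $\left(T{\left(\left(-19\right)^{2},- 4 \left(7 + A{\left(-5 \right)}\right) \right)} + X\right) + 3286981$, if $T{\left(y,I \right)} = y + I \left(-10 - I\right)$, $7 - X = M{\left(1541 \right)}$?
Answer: $3285104$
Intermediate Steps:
$X = -1534$ ($X = 7 - 1541 = -1534$)
$\left(T{\left(\left(-19\right)^{2},- 4 \left(7 + A{\left(-5 \right)}\right) \right)} + X\right) + 3286981 = \left(\left(\left(-19\right)^{2} - \left(- 4 \left(7 + 1\right)\right)^{2} - 10 \left(- 4 \left(7 + 1\right)\right)\right) - 1534\right) + 3286981 = \left(\left(361 - \left(\left(-4\right) 8\right)^{2} - 10 \left(\left(-4\right) 8\right)\right) - 1534\right) + 3286981 = \left(\left(361 - \left(-32\right)^{2} - -320\right) - 1534\right) + 3286981 = \left(\left(361 - 1024 + 320\right) - 1534\right) + 3286981 = \left(-343 - 1534\right) + 3286981 = -1877 + 3286981 = 3285104$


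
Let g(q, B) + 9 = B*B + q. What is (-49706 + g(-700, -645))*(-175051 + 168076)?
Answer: -2550129750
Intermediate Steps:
g(q, B) = -9 + q + B**2 (g(q, B) = -9 + (B*B + q) = -9 + (B**2 + q) = -9 + (q + B**2) = -9 + q + B**2)
(-49706 + g(-700, -645))*(-175051 + 168076) = (-49706 + (-9 - 700 + (-645)**2))*(-175051 + 168076) = (-49706 + (-9 - 700 + 416025))*(-6975) = (-49706 + 415316)*(-6975) = 365610*(-6975) = -2550129750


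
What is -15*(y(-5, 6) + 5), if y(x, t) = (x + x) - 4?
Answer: 135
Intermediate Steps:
y(x, t) = -4 + 2*x (y(x, t) = 2*x - 4 = -4 + 2*x)
-15*(y(-5, 6) + 5) = -15*((-4 + 2*(-5)) + 5) = -15*((-4 - 10) + 5) = -15*(-14 + 5) = -15*(-9) = 135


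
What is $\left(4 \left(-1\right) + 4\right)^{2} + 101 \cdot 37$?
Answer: $3737$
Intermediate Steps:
$\left(4 \left(-1\right) + 4\right)^{2} + 101 \cdot 37 = \left(-4 + 4\right)^{2} + 3737 = 0^{2} + 3737 = 0 + 3737 = 3737$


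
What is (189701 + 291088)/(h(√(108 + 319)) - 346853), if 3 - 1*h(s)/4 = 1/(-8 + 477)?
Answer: -75163347/54222811 ≈ -1.3862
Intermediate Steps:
h(s) = 5624/469 (h(s) = 12 - 4/(-8 + 477) = 12 - 4/469 = 5624/469)
(189701 + 291088)/(h(√(108 + 319)) - 346853) = (189701 + 291088)/(5624/469 - 346853) = 480789/(-162668433/469) = 480789*(-469/162668433) = -75163347/54222811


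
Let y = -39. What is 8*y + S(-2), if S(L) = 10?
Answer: -302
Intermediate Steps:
8*y + S(-2) = 8*(-39) + 10 = -312 + 10 = -302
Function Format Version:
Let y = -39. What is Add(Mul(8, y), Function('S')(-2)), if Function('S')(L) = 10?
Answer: -302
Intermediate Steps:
Add(Mul(8, y), Function('S')(-2)) = Add(Mul(8, -39), 10) = Add(-312, 10) = -302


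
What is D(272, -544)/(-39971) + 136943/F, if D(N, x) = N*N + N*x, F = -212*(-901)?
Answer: 19605580461/7634940652 ≈ 2.5679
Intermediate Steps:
F = 191012
D(N, x) = N² + N*x
D(272, -544)/(-39971) + 136943/F = (272*(272 - 544))/(-39971) + 136943/191012 = (272*(-272))*(-1/39971) + 136943*(1/191012) = -73984*(-1/39971) + 136943/191012 = 73984/39971 + 136943/191012 = 19605580461/7634940652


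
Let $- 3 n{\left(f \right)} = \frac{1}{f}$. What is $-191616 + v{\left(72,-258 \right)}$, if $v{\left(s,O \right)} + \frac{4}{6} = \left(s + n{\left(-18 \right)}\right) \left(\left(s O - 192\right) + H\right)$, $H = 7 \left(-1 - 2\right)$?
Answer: $- \frac{27805907}{18} \approx -1.5448 \cdot 10^{6}$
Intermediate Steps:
$n{\left(f \right)} = - \frac{1}{3 f}$
$H = -21$ ($H = 7 \left(-3\right) = -21$)
$v{\left(s,O \right)} = - \frac{2}{3} + \left(-213 + O s\right) \left(\frac{1}{54} + s\right)$ ($v{\left(s,O \right)} = - \frac{2}{3} + \left(s - \frac{1}{3 \left(-18\right)}\right) \left(\left(s O - 192\right) - 21\right) = - \frac{2}{3} + \left(s - - \frac{1}{54}\right) \left(\left(O s - 192\right) - 21\right) = - \frac{2}{3} + \left(s + \frac{1}{54}\right) \left(\left(-192 + O s\right) - 21\right) = - \frac{2}{3} + \left(\frac{1}{54} + s\right) \left(-213 + O s\right) = - \frac{2}{3} + \left(-213 + O s\right) \left(\frac{1}{54} + s\right)$)
$-191616 + v{\left(72,-258 \right)} = -191616 - \left(\frac{276131}{18} + 344 + 1337472\right) = -191616 - \frac{24356819}{18} = - \frac{27805907}{18}$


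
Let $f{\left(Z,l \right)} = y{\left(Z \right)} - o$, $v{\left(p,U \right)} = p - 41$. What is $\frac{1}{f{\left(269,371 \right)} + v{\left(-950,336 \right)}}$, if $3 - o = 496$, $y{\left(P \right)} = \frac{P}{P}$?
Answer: $- \frac{1}{497} \approx -0.0020121$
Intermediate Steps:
$y{\left(P \right)} = 1$
$o = -493$ ($o = 3 - 496 = -493$)
$v{\left(p,U \right)} = -41 + p$
$f{\left(Z,l \right)} = 494$ ($f{\left(Z,l \right)} = 1 - -493 = 1 + 493 = 494$)
$\frac{1}{f{\left(269,371 \right)} + v{\left(-950,336 \right)}} = \frac{1}{494 - 991} = \frac{1}{-497} = - \frac{1}{497}$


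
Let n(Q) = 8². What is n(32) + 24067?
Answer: 24131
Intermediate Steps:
n(Q) = 64
n(32) + 24067 = 64 + 24067 = 24131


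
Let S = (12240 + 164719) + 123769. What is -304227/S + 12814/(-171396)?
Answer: -13999204871/12885894072 ≈ -1.0864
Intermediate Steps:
S = 300728 (S = 176959 + 123769 = 300728)
-304227/S + 12814/(-171396) = -304227/300728 + 12814/(-171396) = -304227*1/300728 + 12814*(-1/171396) = -304227/300728 - 6407/85698 = -13999204871/12885894072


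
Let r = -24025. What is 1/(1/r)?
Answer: -24025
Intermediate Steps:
1/(1/r) = 1/(1/(-24025)) = 1/(-1/24025) = -24025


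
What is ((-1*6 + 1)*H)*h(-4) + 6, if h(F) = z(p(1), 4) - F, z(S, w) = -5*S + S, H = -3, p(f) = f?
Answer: 6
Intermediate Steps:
z(S, w) = -4*S
h(F) = -4 - F (h(F) = -4*1 - F = -4 - F)
((-1*6 + 1)*H)*h(-4) + 6 = ((-1*6 + 1)*(-3))*(-4 - 1*(-4)) + 6 = ((-6 + 1)*(-3))*(-4 + 4) + 6 = -5*(-3)*0 + 6 = 15*0 + 6 = 0 + 6 = 6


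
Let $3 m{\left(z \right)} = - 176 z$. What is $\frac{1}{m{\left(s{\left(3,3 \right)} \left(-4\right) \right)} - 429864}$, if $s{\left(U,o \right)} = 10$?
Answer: $- \frac{3}{1282552} \approx -2.3391 \cdot 10^{-6}$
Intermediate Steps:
$m{\left(z \right)} = - \frac{176 z}{3}$ ($m{\left(z \right)} = \frac{\left(-176\right) z}{3} = - \frac{176 z}{3}$)
$\frac{1}{m{\left(s{\left(3,3 \right)} \left(-4\right) \right)} - 429864} = \frac{1}{- \frac{176 \cdot 10 \left(-4\right)}{3} - 429864} = \frac{1}{\left(- \frac{176}{3}\right) \left(-40\right) - 429864} = \frac{1}{\frac{7040}{3} - 429864} = \frac{1}{- \frac{1282552}{3}} = - \frac{3}{1282552}$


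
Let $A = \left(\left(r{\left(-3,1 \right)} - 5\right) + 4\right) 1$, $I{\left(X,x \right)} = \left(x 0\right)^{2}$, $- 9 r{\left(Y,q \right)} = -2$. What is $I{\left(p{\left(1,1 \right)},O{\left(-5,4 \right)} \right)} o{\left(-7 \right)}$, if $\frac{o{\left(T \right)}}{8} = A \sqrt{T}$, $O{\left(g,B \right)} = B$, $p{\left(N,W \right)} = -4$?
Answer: $0$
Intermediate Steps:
$r{\left(Y,q \right)} = \frac{2}{9}$ ($r{\left(Y,q \right)} = \left(- \frac{1}{9}\right) \left(-2\right) = \frac{2}{9}$)
$I{\left(X,x \right)} = 0$ ($I{\left(X,x \right)} = 0^{2} = 0$)
$A = - \frac{7}{9}$ ($A = \left(\left(\frac{2}{9} - 5\right) + 4\right) 1 = \left(- \frac{43}{9} + 4\right) 1 = \left(- \frac{7}{9}\right) 1 = - \frac{7}{9} \approx -0.77778$)
$o{\left(T \right)} = - \frac{56 \sqrt{T}}{9}$ ($o{\left(T \right)} = 8 \left(- \frac{7 \sqrt{T}}{9}\right) = - \frac{56 \sqrt{T}}{9}$)
$I{\left(p{\left(1,1 \right)},O{\left(-5,4 \right)} \right)} o{\left(-7 \right)} = 0 \left(- \frac{56 \sqrt{-7}}{9}\right) = 0 \left(- \frac{56 i \sqrt{7}}{9}\right) = 0$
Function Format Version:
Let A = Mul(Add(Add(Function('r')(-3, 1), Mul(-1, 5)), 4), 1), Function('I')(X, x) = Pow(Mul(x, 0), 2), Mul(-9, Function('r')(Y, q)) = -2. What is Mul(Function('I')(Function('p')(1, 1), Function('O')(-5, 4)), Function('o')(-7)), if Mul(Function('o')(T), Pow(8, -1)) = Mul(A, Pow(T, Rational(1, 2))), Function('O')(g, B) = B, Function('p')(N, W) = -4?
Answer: 0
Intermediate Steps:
Function('r')(Y, q) = Rational(2, 9) (Function('r')(Y, q) = Mul(Rational(-1, 9), -2) = Rational(2, 9))
Function('I')(X, x) = 0 (Function('I')(X, x) = Pow(0, 2) = 0)
A = Rational(-7, 9) (A = Mul(Add(Add(Rational(2, 9), Mul(-1, 5)), 4), 1) = Mul(Add(Add(Rational(2, 9), -5), 4), 1) = Mul(Add(Rational(-43, 9), 4), 1) = Mul(Rational(-7, 9), 1) = Rational(-7, 9) ≈ -0.77778)
Function('o')(T) = Mul(Rational(-56, 9), Pow(T, Rational(1, 2))) (Function('o')(T) = Mul(8, Mul(Rational(-7, 9), Pow(T, Rational(1, 2)))) = Mul(Rational(-56, 9), Pow(T, Rational(1, 2))))
Mul(Function('I')(Function('p')(1, 1), Function('O')(-5, 4)), Function('o')(-7)) = Mul(0, Mul(Rational(-56, 9), Pow(-7, Rational(1, 2)))) = Mul(0, Mul(Rational(-56, 9), Mul(I, Pow(7, Rational(1, 2))))) = Mul(0, Mul(Rational(-56, 9), I, Pow(7, Rational(1, 2)))) = 0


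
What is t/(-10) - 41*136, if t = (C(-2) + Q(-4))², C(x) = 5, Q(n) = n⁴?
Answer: -123881/10 ≈ -12388.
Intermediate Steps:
t = 68121 (t = (5 + (-4)⁴)² = (5 + 256)² = 261² = 68121)
t/(-10) - 41*136 = 68121/(-10) - 41*136 = -⅒*68121 - 5576 = -68121/10 - 5576 = -123881/10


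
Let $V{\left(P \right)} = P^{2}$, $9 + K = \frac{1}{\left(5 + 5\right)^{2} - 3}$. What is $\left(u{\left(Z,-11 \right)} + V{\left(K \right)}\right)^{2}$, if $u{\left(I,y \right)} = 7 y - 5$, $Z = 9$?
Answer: $\frac{124411716}{88529281} \approx 1.4053$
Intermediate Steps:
$u{\left(I,y \right)} = -5 + 7 y$
$K = - \frac{872}{97}$ ($K = -9 + \frac{1}{\left(5 + 5\right)^{2} - 3} = -9 + \frac{1}{10^{2} - 3} = -9 + \frac{1}{100 - 3} = -9 + \frac{1}{97} = - \frac{872}{97} \approx -8.9897$)
$\left(u{\left(Z,-11 \right)} + V{\left(K \right)}\right)^{2} = \left(\left(-5 + 7 \left(-11\right)\right) + \left(- \frac{872}{97}\right)^{2}\right)^{2} = \left(\left(-5 - 77\right) + \frac{760384}{9409}\right)^{2} = \left(-82 + \frac{760384}{9409}\right)^{2} = \left(- \frac{11154}{9409}\right)^{2} = \frac{124411716}{88529281}$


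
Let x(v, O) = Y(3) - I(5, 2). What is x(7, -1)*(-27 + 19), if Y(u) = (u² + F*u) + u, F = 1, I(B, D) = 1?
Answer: -112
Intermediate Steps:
Y(u) = u² + 2*u (Y(u) = (u² + 1*u) + u = (u² + u) + u = (u + u²) + u = u² + 2*u)
x(v, O) = 14 (x(v, O) = 3*(2 + 3) - 1*1 = 3*5 - 1 = 15 - 1 = 14)
x(7, -1)*(-27 + 19) = 14*(-27 + 19) = 14*(-8) = -112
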